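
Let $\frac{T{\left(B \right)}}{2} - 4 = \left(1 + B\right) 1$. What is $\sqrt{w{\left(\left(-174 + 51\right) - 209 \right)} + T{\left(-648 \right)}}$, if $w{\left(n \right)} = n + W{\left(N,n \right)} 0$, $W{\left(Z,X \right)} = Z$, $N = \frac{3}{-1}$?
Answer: $i \sqrt{1618} \approx 40.224 i$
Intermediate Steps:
$N = -3$ ($N = 3 \left(-1\right) = -3$)
$T{\left(B \right)} = 10 + 2 B$ ($T{\left(B \right)} = 8 + 2 \left(1 + B\right) 1 = 8 + 2 \left(1 + B\right) = 8 + \left(2 + 2 B\right) = 10 + 2 B$)
$w{\left(n \right)} = n$ ($w{\left(n \right)} = n - 0 = n + 0 = n$)
$\sqrt{w{\left(\left(-174 + 51\right) - 209 \right)} + T{\left(-648 \right)}} = \sqrt{\left(\left(-174 + 51\right) - 209\right) + \left(10 + 2 \left(-648\right)\right)} = \sqrt{\left(-123 - 209\right) + \left(10 - 1296\right)} = \sqrt{-332 - 1286} = \sqrt{-1618} = i \sqrt{1618}$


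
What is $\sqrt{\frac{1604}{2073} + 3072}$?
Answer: $\frac{2 \sqrt{3301179945}}{2073} \approx 55.433$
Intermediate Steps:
$\sqrt{\frac{1604}{2073} + 3072} = \sqrt{\frac{6369860}{2073}} = \frac{2 \sqrt{3301179945}}{2073}$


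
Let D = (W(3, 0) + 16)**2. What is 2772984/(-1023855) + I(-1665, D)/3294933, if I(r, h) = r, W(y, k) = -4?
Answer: -1015389023183/374837069635 ≈ -2.7089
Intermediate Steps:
D = 144 (D = (-4 + 16)**2 = 12**2 = 144)
2772984/(-1023855) + I(-1665, D)/3294933 = 2772984/(-1023855) - 1665/3294933 = 2772984*(-1/1023855) - 1665*1/3294933 = -924328/341285 - 555/1098311 = -1015389023183/374837069635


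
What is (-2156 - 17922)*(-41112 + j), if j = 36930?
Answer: 83966196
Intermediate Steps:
(-2156 - 17922)*(-41112 + j) = (-2156 - 17922)*(-41112 + 36930) = -20078*(-4182) = 83966196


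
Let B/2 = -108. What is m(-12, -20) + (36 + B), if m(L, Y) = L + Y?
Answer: -212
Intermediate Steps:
B = -216 (B = 2*(-108) = -216)
m(-12, -20) + (36 + B) = (-12 - 20) + (36 - 216) = -32 - 180 = -212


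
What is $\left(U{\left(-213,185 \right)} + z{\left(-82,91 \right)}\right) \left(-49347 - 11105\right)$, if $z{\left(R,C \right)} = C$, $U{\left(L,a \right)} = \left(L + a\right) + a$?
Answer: $-14992096$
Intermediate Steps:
$U{\left(L,a \right)} = L + 2 a$
$\left(U{\left(-213,185 \right)} + z{\left(-82,91 \right)}\right) \left(-49347 - 11105\right) = \left(\left(-213 + 2 \cdot 185\right) + 91\right) \left(-49347 - 11105\right) = \left(\left(-213 + 370\right) + 91\right) \left(-60452\right) = \left(157 + 91\right) \left(-60452\right) = 248 \left(-60452\right) = -14992096$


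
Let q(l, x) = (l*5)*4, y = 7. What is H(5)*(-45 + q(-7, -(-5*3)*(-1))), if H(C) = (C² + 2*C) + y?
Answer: -7770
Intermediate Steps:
q(l, x) = 20*l (q(l, x) = (5*l)*4 = 20*l)
H(C) = 7 + C² + 2*C (H(C) = (C² + 2*C) + 7 = 7 + C² + 2*C)
H(5)*(-45 + q(-7, -(-5*3)*(-1))) = (7 + 5² + 2*5)*(-45 + 20*(-7)) = (7 + 25 + 10)*(-45 - 140) = 42*(-185) = -7770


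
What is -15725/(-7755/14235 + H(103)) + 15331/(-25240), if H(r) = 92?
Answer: -377987743821/2190604840 ≈ -172.55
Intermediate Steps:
-15725/(-7755/14235 + H(103)) + 15331/(-25240) = -15725/(-7755/14235 + 92) + 15331/(-25240) = -15725/(-7755*1/14235 + 92) + 15331*(-1/25240) = -15725/(-517/949 + 92) - 15331/25240 = -15725/86791/949 - 15331/25240 = -15725*949/86791 - 15331/25240 = -14923025/86791 - 15331/25240 = -377987743821/2190604840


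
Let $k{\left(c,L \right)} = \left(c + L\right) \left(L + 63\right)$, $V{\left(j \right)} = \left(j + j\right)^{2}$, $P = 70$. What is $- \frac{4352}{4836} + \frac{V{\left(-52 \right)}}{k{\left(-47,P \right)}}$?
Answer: $\frac{9748352}{3698331} \approx 2.6359$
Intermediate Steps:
$V{\left(j \right)} = 4 j^{2}$ ($V{\left(j \right)} = \left(2 j\right)^{2} = 4 j^{2}$)
$k{\left(c,L \right)} = \left(63 + L\right) \left(L + c\right)$ ($k{\left(c,L \right)} = \left(L + c\right) \left(63 + L\right) = \left(63 + L\right) \left(L + c\right)$)
$- \frac{4352}{4836} + \frac{V{\left(-52 \right)}}{k{\left(-47,P \right)}} = - \frac{4352}{4836} + \frac{4 \left(-52\right)^{2}}{70^{2} + 63 \cdot 70 + 63 \left(-47\right) + 70 \left(-47\right)} = \left(-4352\right) \frac{1}{4836} + \frac{4 \cdot 2704}{4900 + 4410 - 2961 - 3290} = - \frac{1088}{1209} + \frac{10816}{3059} = \frac{9748352}{3698331}$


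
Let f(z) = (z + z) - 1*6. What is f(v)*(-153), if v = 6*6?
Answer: -10098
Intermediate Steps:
v = 36
f(z) = -6 + 2*z (f(z) = 2*z - 6 = -6 + 2*z)
f(v)*(-153) = (-6 + 2*36)*(-153) = (-6 + 72)*(-153) = 66*(-153) = -10098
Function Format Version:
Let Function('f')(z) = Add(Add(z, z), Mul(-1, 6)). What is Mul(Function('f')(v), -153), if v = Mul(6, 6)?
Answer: -10098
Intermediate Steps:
v = 36
Function('f')(z) = Add(-6, Mul(2, z)) (Function('f')(z) = Add(Mul(2, z), -6) = Add(-6, Mul(2, z)))
Mul(Function('f')(v), -153) = Mul(Add(-6, Mul(2, 36)), -153) = Mul(Add(-6, 72), -153) = Mul(66, -153) = -10098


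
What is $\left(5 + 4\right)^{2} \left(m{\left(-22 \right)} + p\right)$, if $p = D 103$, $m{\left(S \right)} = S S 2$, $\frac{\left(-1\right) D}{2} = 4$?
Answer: $11664$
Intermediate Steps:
$D = -8$ ($D = \left(-2\right) 4 = -8$)
$m{\left(S \right)} = 2 S^{2}$ ($m{\left(S \right)} = S^{2} \cdot 2 = 2 S^{2}$)
$p = -824$ ($p = \left(-8\right) 103 = -824$)
$\left(5 + 4\right)^{2} \left(m{\left(-22 \right)} + p\right) = \left(5 + 4\right)^{2} \left(2 \left(-22\right)^{2} - 824\right) = 9^{2} \left(2 \cdot 484 - 824\right) = 81 \left(968 - 824\right) = 81 \cdot 144 = 11664$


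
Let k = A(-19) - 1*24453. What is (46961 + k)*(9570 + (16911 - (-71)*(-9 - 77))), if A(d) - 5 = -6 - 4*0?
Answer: 458580125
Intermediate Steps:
A(d) = -1 (A(d) = 5 + (-6 - 4*0) = 5 + (-6 + 0) = 5 - 6 = -1)
k = -24454 (k = -1 - 1*24453 = -1 - 24453 = -24454)
(46961 + k)*(9570 + (16911 - (-71)*(-9 - 77))) = (46961 - 24454)*(9570 + (16911 - (-71)*(-9 - 77))) = 22507*(9570 + (16911 - (-71)*(-86))) = 22507*(9570 + (16911 - 1*6106)) = 22507*(9570 + (16911 - 6106)) = 22507*(9570 + 10805) = 22507*20375 = 458580125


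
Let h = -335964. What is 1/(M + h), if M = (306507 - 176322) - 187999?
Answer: -1/393778 ≈ -2.5395e-6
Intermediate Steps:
M = -57814 (M = 130185 - 187999 = -57814)
1/(M + h) = 1/(-57814 - 335964) = 1/(-393778) = -1/393778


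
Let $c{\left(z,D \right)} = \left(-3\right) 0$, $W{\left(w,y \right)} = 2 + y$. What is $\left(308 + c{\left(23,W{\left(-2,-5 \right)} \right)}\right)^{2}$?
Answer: $94864$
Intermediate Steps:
$c{\left(z,D \right)} = 0$
$\left(308 + c{\left(23,W{\left(-2,-5 \right)} \right)}\right)^{2} = \left(308 + 0\right)^{2} = 308^{2} = 94864$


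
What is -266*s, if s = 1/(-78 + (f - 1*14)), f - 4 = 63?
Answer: 266/25 ≈ 10.640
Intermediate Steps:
f = 67 (f = 4 + 63 = 67)
s = -1/25 (s = 1/(-78 + (67 - 1*14)) = 1/(-78 + (67 - 14)) = 1/(-78 + 53) = 1/(-25) = -1/25 ≈ -0.040000)
-266*s = -266*(-1/25) = 266/25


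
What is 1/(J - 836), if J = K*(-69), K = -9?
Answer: -1/215 ≈ -0.0046512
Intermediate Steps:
J = 621 (J = -9*(-69) = 621)
1/(J - 836) = 1/(621 - 836) = 1/(-215) = -1/215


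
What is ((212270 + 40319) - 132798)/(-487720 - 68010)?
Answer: -17113/79390 ≈ -0.21556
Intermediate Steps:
((212270 + 40319) - 132798)/(-487720 - 68010) = (252589 - 132798)/(-555730) = 119791*(-1/555730) = -17113/79390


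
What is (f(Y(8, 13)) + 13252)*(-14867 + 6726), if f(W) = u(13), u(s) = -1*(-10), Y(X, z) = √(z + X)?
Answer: -107965942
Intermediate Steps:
Y(X, z) = √(X + z)
u(s) = 10
f(W) = 10
(f(Y(8, 13)) + 13252)*(-14867 + 6726) = (10 + 13252)*(-14867 + 6726) = 13262*(-8141) = -107965942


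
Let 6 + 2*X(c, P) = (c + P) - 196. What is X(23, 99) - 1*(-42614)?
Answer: 42574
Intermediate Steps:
X(c, P) = -101 + P/2 + c/2 (X(c, P) = -3 + ((c + P) - 196)/2 = -3 + ((P + c) - 196)/2 = -3 + (-196 + P + c)/2 = -3 + (-98 + P/2 + c/2) = -101 + P/2 + c/2)
X(23, 99) - 1*(-42614) = (-101 + (½)*99 + (½)*23) - 1*(-42614) = (-101 + 99/2 + 23/2) + 42614 = -40 + 42614 = 42574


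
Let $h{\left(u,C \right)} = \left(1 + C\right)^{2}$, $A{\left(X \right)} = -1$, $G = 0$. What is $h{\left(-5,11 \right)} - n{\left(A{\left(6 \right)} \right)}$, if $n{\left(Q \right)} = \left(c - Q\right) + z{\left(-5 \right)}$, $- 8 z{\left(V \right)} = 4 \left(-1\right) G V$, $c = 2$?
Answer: $141$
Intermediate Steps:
$z{\left(V \right)} = 0$ ($z{\left(V \right)} = - \frac{4 \left(-1\right) 0 V}{8} = - \frac{\left(-4\right) 0 V}{8} = - \frac{0 V}{8} = \left(- \frac{1}{8}\right) 0 = 0$)
$n{\left(Q \right)} = 2 - Q$ ($n{\left(Q \right)} = \left(2 - Q\right) + 0 = 2 - Q$)
$h{\left(-5,11 \right)} - n{\left(A{\left(6 \right)} \right)} = \left(1 + 11\right)^{2} - \left(2 - -1\right) = 12^{2} - \left(2 + 1\right) = 144 - 3 = 141$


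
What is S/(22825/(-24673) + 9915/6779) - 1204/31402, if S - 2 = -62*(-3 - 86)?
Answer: 4706538829820/458296489 ≈ 10270.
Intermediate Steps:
S = 5520 (S = 2 - 62*(-3 - 86) = 2 - 62*(-89) = 2 + 5518 = 5520)
S/(22825/(-24673) + 9915/6779) - 1204/31402 = 5520/(22825/(-24673) + 9915/6779) - 1204/31402 = 5520/(22825*(-1/24673) + 9915*(1/6779)) - 1204*1/31402 = 5520/(-2075/2243 + 9915/6779) - 86/2243 = 5520/(8172920/15205297) - 86/2243 = 5520*(15205297/8172920) - 86/2243 = 2098330986/204323 - 86/2243 = 4706538829820/458296489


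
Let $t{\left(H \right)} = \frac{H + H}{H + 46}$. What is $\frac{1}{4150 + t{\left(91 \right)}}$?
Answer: $\frac{137}{568732} \approx 0.00024089$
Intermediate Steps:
$t{\left(H \right)} = \frac{2 H}{46 + H}$
$\frac{1}{4150 + t{\left(91 \right)}} = \frac{1}{4150 + 2 \cdot 91 \frac{1}{46 + 91}} = \frac{1}{4150 + 2 \cdot 91 \cdot \frac{1}{137}} = \frac{1}{4150 + \frac{182}{137}} = \frac{1}{\frac{568732}{137}} = \frac{137}{568732}$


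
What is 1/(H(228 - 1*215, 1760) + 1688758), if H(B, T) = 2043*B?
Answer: 1/1715317 ≈ 5.8298e-7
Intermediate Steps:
1/(H(228 - 1*215, 1760) + 1688758) = 1/(2043*(228 - 1*215) + 1688758) = 1/(2043*(228 - 215) + 1688758) = 1/(2043*13 + 1688758) = 1/(26559 + 1688758) = 1/1715317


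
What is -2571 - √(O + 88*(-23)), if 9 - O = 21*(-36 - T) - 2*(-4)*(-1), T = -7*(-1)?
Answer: -2571 - 4*I*√69 ≈ -2571.0 - 33.227*I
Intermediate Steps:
T = 7
O = 920 (O = 9 - (21*(-36 - 1*7) - 2*(-4)*(-1)) = 9 - (21*(-36 - 7) + 8*(-1)) = 9 - (21*(-43) - 8) = 9 - (-903 - 8) = 9 - 1*(-911) = 9 + 911 = 920)
-2571 - √(O + 88*(-23)) = -2571 - √(920 + 88*(-23)) = -2571 - √(920 - 2024) = -2571 - √(-1104) = -2571 - 4*I*√69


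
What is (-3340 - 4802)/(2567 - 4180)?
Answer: 8142/1613 ≈ 5.0477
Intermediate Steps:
(-3340 - 4802)/(2567 - 4180) = -8142/(-1613) = -8142*(-1/1613) = 8142/1613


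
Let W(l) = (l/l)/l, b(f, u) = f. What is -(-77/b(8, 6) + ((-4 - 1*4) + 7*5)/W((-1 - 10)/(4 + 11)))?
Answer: 1177/40 ≈ 29.425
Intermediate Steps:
W(l) = 1/l
-(-77/b(8, 6) + ((-4 - 1*4) + 7*5)/W((-1 - 10)/(4 + 11))) = -(-77/8 + ((-4 - 1*4) + 7*5)/(1/((-1 - 10)/(4 + 11)))) = -(-77*1/8 + ((-4 - 4) + 35)/(1/(-11/15))) = -(-77/8 + (-8 + 35)/(1/(-11*1/15))) = -(-77/8 + 27/(1/(-11/15))) = -(-77/8 + 27/(-15/11)) = -(-77/8 + 27*(-11/15)) = -(-77/8 - 99/5) = -1*(-1177/40) = 1177/40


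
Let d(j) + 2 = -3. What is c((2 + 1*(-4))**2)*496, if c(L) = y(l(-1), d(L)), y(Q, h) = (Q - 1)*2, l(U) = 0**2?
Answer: -992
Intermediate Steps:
d(j) = -5 (d(j) = -2 - 3 = -5)
l(U) = 0
y(Q, h) = -2 + 2*Q (y(Q, h) = (-1 + Q)*2 = -2 + 2*Q)
c(L) = -2 (c(L) = -2 + 2*0 = -2 + 0 = -2)
c((2 + 1*(-4))**2)*496 = -2*496 = -992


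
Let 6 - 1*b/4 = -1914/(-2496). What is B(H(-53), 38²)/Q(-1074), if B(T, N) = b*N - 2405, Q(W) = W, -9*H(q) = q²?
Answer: -723367/27924 ≈ -25.905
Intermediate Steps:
b = 2177/104 (b = 24 - (-7656)/(-2496) = 24 - (-7656)*(-1)/2496 = 24 - 4*319/416 = 24 - 319/104 = 2177/104 ≈ 20.933)
H(q) = -q²/9
B(T, N) = -2405 + 2177*N/104 (B(T, N) = 2177*N/104 - 2405 = -2405 + 2177*N/104)
B(H(-53), 38²)/Q(-1074) = (-2405 + (2177/104)*38²)/(-1074) = (-2405 + (2177/104)*1444)*(-1/1074) = (-2405 + 785897/26)*(-1/1074) = (723367/26)*(-1/1074) = -723367/27924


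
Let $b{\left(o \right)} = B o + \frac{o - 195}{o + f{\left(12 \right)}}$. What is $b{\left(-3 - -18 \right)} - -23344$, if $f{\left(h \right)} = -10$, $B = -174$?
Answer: $20698$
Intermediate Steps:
$b{\left(o \right)} = - 174 o + \frac{-195 + o}{-10 + o}$ ($b{\left(o \right)} = - 174 o + \frac{o - 195}{o - 10} = - 174 o + \frac{-195 + o}{-10 + o}$)
$b{\left(-3 - -18 \right)} - -23344 = \frac{-195 - 174 \left(-3 - -18\right)^{2} + 1741 \left(-3 - -18\right)}{-10 - -15} - -23344 = \frac{-195 - 174 \left(-3 + 18\right)^{2} + 1741 \left(-3 + 18\right)}{-10 + \left(-3 + 18\right)} + 23344 = \frac{-195 - 174 \cdot 15^{2} + 1741 \cdot 15}{-10 + 15} + 23344 = \frac{-195 - 39150 + 26115}{5} + 23344 = \frac{1}{5} \left(-13230\right) + 23344 = -2646 + 23344 = 20698$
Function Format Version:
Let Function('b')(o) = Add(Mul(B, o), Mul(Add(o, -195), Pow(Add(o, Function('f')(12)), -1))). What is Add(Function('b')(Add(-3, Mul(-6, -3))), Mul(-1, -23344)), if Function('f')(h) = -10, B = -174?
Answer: 20698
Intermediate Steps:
Function('b')(o) = Add(Mul(-174, o), Mul(Pow(Add(-10, o), -1), Add(-195, o))) (Function('b')(o) = Add(Mul(-174, o), Mul(Add(o, -195), Pow(Add(o, -10), -1))) = Add(Mul(-174, o), Mul(Add(-195, o), Pow(Add(-10, o), -1))) = Add(Mul(-174, o), Mul(Pow(Add(-10, o), -1), Add(-195, o))))
Add(Function('b')(Add(-3, Mul(-6, -3))), Mul(-1, -23344)) = Add(Mul(Pow(Add(-10, Add(-3, Mul(-6, -3))), -1), Add(-195, Mul(-174, Pow(Add(-3, Mul(-6, -3)), 2)), Mul(1741, Add(-3, Mul(-6, -3))))), Mul(-1, -23344)) = Add(Mul(Pow(Add(-10, Add(-3, 18)), -1), Add(-195, Mul(-174, Pow(Add(-3, 18), 2)), Mul(1741, Add(-3, 18)))), 23344) = Add(Mul(Pow(Add(-10, 15), -1), Add(-195, Mul(-174, Pow(15, 2)), Mul(1741, 15))), 23344) = Add(Mul(Pow(5, -1), Add(-195, Mul(-174, 225), 26115)), 23344) = Add(Mul(Rational(1, 5), Add(-195, -39150, 26115)), 23344) = Add(Mul(Rational(1, 5), -13230), 23344) = Add(-2646, 23344) = 20698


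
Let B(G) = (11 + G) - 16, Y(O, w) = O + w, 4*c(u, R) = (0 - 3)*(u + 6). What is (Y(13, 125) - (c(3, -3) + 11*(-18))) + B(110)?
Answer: 1791/4 ≈ 447.75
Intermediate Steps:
c(u, R) = -9/2 - 3*u/4 (c(u, R) = ((0 - 3)*(u + 6))/4 = (-3*(6 + u))/4 = (-18 - 3*u)/4 = -9/2 - 3*u/4)
B(G) = -5 + G
(Y(13, 125) - (c(3, -3) + 11*(-18))) + B(110) = ((13 + 125) - ((-9/2 - ¾*3) + 11*(-18))) + (-5 + 110) = (138 - ((-9/2 - 9/4) - 198)) + 105 = (138 - (-27/4 - 198)) + 105 = (138 - 1*(-819/4)) + 105 = (138 + 819/4) + 105 = 1371/4 + 105 = 1791/4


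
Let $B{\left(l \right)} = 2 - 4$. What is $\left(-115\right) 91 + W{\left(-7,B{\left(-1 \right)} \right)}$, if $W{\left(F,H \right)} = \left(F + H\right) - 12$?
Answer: $-10486$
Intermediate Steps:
$B{\left(l \right)} = -2$
$W{\left(F,H \right)} = -12 + F + H$
$\left(-115\right) 91 + W{\left(-7,B{\left(-1 \right)} \right)} = \left(-115\right) 91 - 21 = -10465 - 21 = -10486$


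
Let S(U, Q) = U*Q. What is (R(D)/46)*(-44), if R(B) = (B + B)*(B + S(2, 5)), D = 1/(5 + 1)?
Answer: -671/207 ≈ -3.2415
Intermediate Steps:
S(U, Q) = Q*U
D = ⅙ (D = 1/6 = ⅙ ≈ 0.16667)
R(B) = 2*B*(10 + B) (R(B) = (B + B)*(B + 5*2) = (2*B)*(B + 10) = (2*B)*(10 + B) = 2*B*(10 + B))
(R(D)/46)*(-44) = ((2*(⅙)*(10 + ⅙))/46)*(-44) = ((2*(⅙)*(61/6))/46)*(-44) = ((1/46)*(61/18))*(-44) = (61/828)*(-44) = -671/207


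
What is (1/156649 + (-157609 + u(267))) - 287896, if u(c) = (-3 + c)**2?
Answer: -58870104040/156649 ≈ -3.7581e+5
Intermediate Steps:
(1/156649 + (-157609 + u(267))) - 287896 = (1/156649 + (-157609 + (-3 + 267)**2)) - 287896 = (1/156649 + (-157609 + 264**2)) - 287896 = (1/156649 + (-157609 + 69696)) - 287896 = (1/156649 - 87913) - 287896 = -13771483536/156649 - 287896 = -58870104040/156649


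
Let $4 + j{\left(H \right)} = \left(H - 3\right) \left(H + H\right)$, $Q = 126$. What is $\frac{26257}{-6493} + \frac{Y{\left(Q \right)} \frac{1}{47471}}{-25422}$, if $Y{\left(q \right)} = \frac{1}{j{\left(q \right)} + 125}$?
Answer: $- \frac{986009090326460071}{243826675686089922} \approx -4.0439$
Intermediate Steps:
$j{\left(H \right)} = -4 + 2 H \left(-3 + H\right)$ ($j{\left(H \right)} = -4 + \left(H - 3\right) \left(H + H\right) = -4 + \left(-3 + H\right) 2 H = -4 + 2 H \left(-3 + H\right)$)
$Y{\left(q \right)} = \frac{1}{121 - 6 q + 2 q^{2}}$ ($Y{\left(q \right)} = \frac{1}{\left(-4 - 6 q + 2 q^{2}\right) + 125} = \frac{1}{121 - 6 q + 2 q^{2}}$)
$\frac{26257}{-6493} + \frac{Y{\left(Q \right)} \frac{1}{47471}}{-25422} = \frac{26257}{-6493} + \frac{\frac{1}{121 - 756 + 2 \cdot 126^{2}} \cdot \frac{1}{47471}}{-25422} = 26257 \left(- \frac{1}{6493}\right) + \frac{1}{121 - 756 + 2 \cdot 15876} \cdot \frac{1}{47471} \left(- \frac{1}{25422}\right) = - \frac{26257}{6493} + \frac{1}{121 - 756 + 31752} \cdot \frac{1}{47471} \left(- \frac{1}{25422}\right) = - \frac{26257}{6493} + \frac{1}{31117} \cdot \frac{1}{47471} \left(- \frac{1}{25422}\right) = - \frac{26257}{6493} + \frac{1}{1477155107} \left(- \frac{1}{25422}\right) = - \frac{26257}{6493} - \frac{1}{37552237130154} = - \frac{986009090326460071}{243826675686089922}$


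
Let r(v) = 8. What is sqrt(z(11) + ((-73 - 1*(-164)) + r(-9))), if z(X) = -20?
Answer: sqrt(79) ≈ 8.8882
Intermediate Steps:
sqrt(z(11) + ((-73 - 1*(-164)) + r(-9))) = sqrt(-20 + ((-73 - 1*(-164)) + 8)) = sqrt(-20 + ((-73 + 164) + 8)) = sqrt(-20 + (91 + 8)) = sqrt(-20 + 99) = sqrt(79)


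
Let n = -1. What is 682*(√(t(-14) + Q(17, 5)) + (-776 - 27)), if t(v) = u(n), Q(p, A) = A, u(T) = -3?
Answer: -547646 + 682*√2 ≈ -5.4668e+5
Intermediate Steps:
t(v) = -3
682*(√(t(-14) + Q(17, 5)) + (-776 - 27)) = 682*(√(-3 + 5) + (-776 - 27)) = 682*(√2 - 803) = 682*(-803 + √2) = -547646 + 682*√2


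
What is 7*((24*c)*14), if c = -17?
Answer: -39984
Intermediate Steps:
7*((24*c)*14) = 7*((24*(-17))*14) = 7*(-408*14) = 7*(-5712) = -39984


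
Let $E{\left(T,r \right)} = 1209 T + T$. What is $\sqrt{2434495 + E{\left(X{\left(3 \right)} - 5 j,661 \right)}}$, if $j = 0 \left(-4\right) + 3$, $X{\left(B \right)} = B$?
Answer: $5 \sqrt{96799} \approx 1555.6$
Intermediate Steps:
$j = 3$ ($j = 0 + 3 = 3$)
$E{\left(T,r \right)} = 1210 T$
$\sqrt{2434495 + E{\left(X{\left(3 \right)} - 5 j,661 \right)}} = \sqrt{2434495 + 1210 \left(3 - 15\right)} = \sqrt{2434495 + 1210 \left(-12\right)} = \sqrt{2434495 - 14520} = \sqrt{2419975} = 5 \sqrt{96799}$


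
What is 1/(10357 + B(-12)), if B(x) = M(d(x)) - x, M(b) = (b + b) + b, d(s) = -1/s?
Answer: 4/41477 ≈ 9.6439e-5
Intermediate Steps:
M(b) = 3*b (M(b) = 2*b + b = 3*b)
B(x) = -x - 3/x (B(x) = 3*(-1/x) - x = -3/x - x = -x - 3/x)
1/(10357 + B(-12)) = 1/(10357 + (-1*(-12) - 3/(-12))) = 1/(10357 + (12 - 3*(-1/12))) = 1/(10357 + (12 + 1/4)) = 1/(10357 + 49/4) = 1/(41477/4) = 4/41477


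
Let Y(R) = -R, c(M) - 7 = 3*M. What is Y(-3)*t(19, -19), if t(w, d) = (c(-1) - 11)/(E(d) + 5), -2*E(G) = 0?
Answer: -21/5 ≈ -4.2000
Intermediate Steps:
E(G) = 0 (E(G) = -1/2*0 = 0)
c(M) = 7 + 3*M
t(w, d) = -7/5 (t(w, d) = ((7 + 3*(-1)) - 11)/(0 + 5) = ((7 - 3) - 11)/5 = (4 - 11)*(1/5) = -7*1/5 = -7/5)
Y(-3)*t(19, -19) = -1*(-3)*(-7/5) = 3*(-7/5) = -21/5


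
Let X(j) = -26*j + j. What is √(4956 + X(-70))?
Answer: √6706 ≈ 81.890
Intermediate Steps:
X(j) = -25*j
√(4956 + X(-70)) = √(4956 - 25*(-70)) = √(4956 + 1750) = √6706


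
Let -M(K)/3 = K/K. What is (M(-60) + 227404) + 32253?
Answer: 259654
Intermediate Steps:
M(K) = -3 (M(K) = -3*K/K = -3*1 = -3)
(M(-60) + 227404) + 32253 = (-3 + 227404) + 32253 = 227401 + 32253 = 259654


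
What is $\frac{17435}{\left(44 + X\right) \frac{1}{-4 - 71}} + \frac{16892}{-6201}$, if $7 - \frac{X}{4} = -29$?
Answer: $- \frac{8111758321}{1165788} \approx -6958.2$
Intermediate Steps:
$X = 144$ ($X = 28 - -116 = 28 + 116 = 144$)
$\frac{17435}{\left(44 + X\right) \frac{1}{-4 - 71}} + \frac{16892}{-6201} = \frac{17435}{\left(44 + 144\right) \frac{1}{-4 - 71}} + \frac{16892}{-6201} = \frac{17435}{188 \frac{1}{-75}} + 16892 \left(- \frac{1}{6201}\right) = \frac{17435}{188 \left(- \frac{1}{75}\right)} - \frac{16892}{6201} = \frac{17435}{- \frac{188}{75}} - \frac{16892}{6201} = 17435 \left(- \frac{75}{188}\right) - \frac{16892}{6201} = - \frac{1307625}{188} - \frac{16892}{6201} = - \frac{8111758321}{1165788}$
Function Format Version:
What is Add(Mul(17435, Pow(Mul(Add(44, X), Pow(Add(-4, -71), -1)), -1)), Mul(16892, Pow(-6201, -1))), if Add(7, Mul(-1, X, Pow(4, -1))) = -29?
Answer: Rational(-8111758321, 1165788) ≈ -6958.2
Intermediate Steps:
X = 144 (X = Add(28, Mul(-4, -29)) = Add(28, 116) = 144)
Add(Mul(17435, Pow(Mul(Add(44, X), Pow(Add(-4, -71), -1)), -1)), Mul(16892, Pow(-6201, -1))) = Add(Mul(17435, Pow(Mul(Add(44, 144), Pow(Add(-4, -71), -1)), -1)), Mul(16892, Pow(-6201, -1))) = Add(Mul(17435, Pow(Mul(188, Pow(-75, -1)), -1)), Mul(16892, Rational(-1, 6201))) = Add(Mul(17435, Pow(Mul(188, Rational(-1, 75)), -1)), Rational(-16892, 6201)) = Add(Mul(17435, Pow(Rational(-188, 75), -1)), Rational(-16892, 6201)) = Add(Mul(17435, Rational(-75, 188)), Rational(-16892, 6201)) = Add(Rational(-1307625, 188), Rational(-16892, 6201)) = Rational(-8111758321, 1165788)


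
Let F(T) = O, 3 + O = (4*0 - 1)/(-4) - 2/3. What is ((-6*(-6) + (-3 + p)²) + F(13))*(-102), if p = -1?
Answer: -9911/2 ≈ -4955.5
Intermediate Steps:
O = -41/12 (O = -3 + ((4*0 - 1)/(-4) - 2/3) = -3 + ((0 - 1)*(-¼) - 2*⅓) = -3 + (-1*(-¼) - ⅔) = -3 + (¼ - ⅔) = -3 - 5/12 = -41/12 ≈ -3.4167)
F(T) = -41/12
((-6*(-6) + (-3 + p)²) + F(13))*(-102) = ((-6*(-6) + (-3 - 1)²) - 41/12)*(-102) = ((36 + (-4)²) - 41/12)*(-102) = ((36 + 16) - 41/12)*(-102) = (52 - 41/12)*(-102) = (583/12)*(-102) = -9911/2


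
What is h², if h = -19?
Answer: 361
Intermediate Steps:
h² = (-19)² = 361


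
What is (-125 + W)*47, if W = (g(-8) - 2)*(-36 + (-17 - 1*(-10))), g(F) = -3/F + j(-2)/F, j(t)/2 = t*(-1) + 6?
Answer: 11609/8 ≈ 1451.1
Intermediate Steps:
j(t) = 12 - 2*t (j(t) = 2*(t*(-1) + 6) = 2*(-t + 6) = 2*(6 - t) = 12 - 2*t)
g(F) = 13/F (g(F) = -3/F + (12 - 2*(-2))/F = -3/F + (12 + 4)/F = -3/F + 16/F = 13/F)
W = 1247/8 (W = (13/(-8) - 2)*(-36 + (-17 - 1*(-10))) = (13*(-⅛) - 2)*(-36 + (-17 + 10)) = (-13/8 - 2)*(-36 - 7) = -29/8*(-43) = 1247/8 ≈ 155.88)
(-125 + W)*47 = (-125 + 1247/8)*47 = (247/8)*47 = 11609/8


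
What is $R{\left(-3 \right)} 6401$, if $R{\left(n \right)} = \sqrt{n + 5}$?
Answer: $6401 \sqrt{2} \approx 9052.4$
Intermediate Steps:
$R{\left(n \right)} = \sqrt{5 + n}$
$R{\left(-3 \right)} 6401 = \sqrt{5 - 3} \cdot 6401 = \sqrt{2} \cdot 6401 = 6401 \sqrt{2}$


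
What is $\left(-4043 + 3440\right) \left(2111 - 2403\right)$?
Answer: $176076$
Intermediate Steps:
$\left(-4043 + 3440\right) \left(2111 - 2403\right) = \left(-603\right) \left(-292\right) = 176076$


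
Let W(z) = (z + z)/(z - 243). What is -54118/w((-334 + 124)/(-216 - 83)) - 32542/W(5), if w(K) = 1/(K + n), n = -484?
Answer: 40259755442/1495 ≈ 2.6930e+7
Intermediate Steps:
w(K) = 1/(-484 + K) (w(K) = 1/(K - 484) = 1/(-484 + K))
W(z) = 2*z/(-243 + z) (W(z) = (2*z)/(-243 + z) = 2*z/(-243 + z))
-54118/w((-334 + 124)/(-216 - 83)) - 32542/W(5) = -(-26193112 + 54118*(-334 + 124)/(-216 - 83)) - 32542/(2*5/(-243 + 5)) = -54118/(1/(-484 - 210/(-299))) - 32542/(2*5/(-238)) = -54118/(1/(-484 - 210*(-1/299))) - 32542/(2*5*(-1/238)) = -54118/(1/(-484 + 210/299)) - 32542/(-5/119) = -54118/(1/(-144506/299)) - 32542*(-119/5) = -54118/(-299/144506) + 3872498/5 = -54118*(-144506/299) + 3872498/5 = 7820375708/299 + 3872498/5 = 40259755442/1495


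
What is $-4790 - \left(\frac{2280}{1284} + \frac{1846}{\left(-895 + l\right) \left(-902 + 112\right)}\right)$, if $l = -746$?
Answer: $- \frac{332342639161}{69356865} \approx -4791.8$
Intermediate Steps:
$-4790 - \left(\frac{2280}{1284} + \frac{1846}{\left(-895 + l\right) \left(-902 + 112\right)}\right) = -4790 - \left(\frac{2280}{1284} + \frac{1846}{\left(-895 - 746\right) \left(-902 + 112\right)}\right) = -4790 - \left(2280 \cdot \frac{1}{1284} + \frac{1846}{\left(-1641\right) \left(-790\right)}\right) = -4790 - \left(\frac{190}{107} + \frac{1846}{1296390}\right) = -4790 - \left(\frac{190}{107} + 1846 \cdot \frac{1}{1296390}\right) = -4790 - \left(\frac{190}{107} + \frac{923}{648195}\right) = -4790 - \frac{123255811}{69356865} = - \frac{332342639161}{69356865}$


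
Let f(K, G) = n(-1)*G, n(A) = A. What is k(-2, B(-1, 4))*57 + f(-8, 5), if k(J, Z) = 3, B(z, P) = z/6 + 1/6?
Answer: 166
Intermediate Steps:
B(z, P) = ⅙ + z/6 (B(z, P) = z*(⅙) + 1*(⅙) = z/6 + ⅙ = ⅙ + z/6)
f(K, G) = -G
k(-2, B(-1, 4))*57 + f(-8, 5) = 3*57 - 1*5 = 171 - 5 = 166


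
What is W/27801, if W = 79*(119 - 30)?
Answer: 7031/27801 ≈ 0.25290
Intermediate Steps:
W = 7031 (W = 79*89 = 7031)
W/27801 = 7031/27801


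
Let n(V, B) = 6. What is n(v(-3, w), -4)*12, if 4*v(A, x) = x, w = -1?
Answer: 72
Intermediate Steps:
v(A, x) = x/4
n(v(-3, w), -4)*12 = 6*12 = 72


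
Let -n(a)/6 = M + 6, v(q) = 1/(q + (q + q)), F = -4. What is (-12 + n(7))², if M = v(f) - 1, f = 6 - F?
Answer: 44521/25 ≈ 1780.8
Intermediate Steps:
f = 10 (f = 6 - 1*(-4) = 6 + 4 = 10)
v(q) = 1/(3*q) (v(q) = 1/(q + 2*q) = 1/(3*q))
M = -29/30 (M = (⅓)/10 - 1 = (⅓)*(⅒) - 1 = 1/30 - 1 = -29/30 ≈ -0.96667)
n(a) = -151/5 (n(a) = -6*(-29/30 + 6) = -6*151/30 = -151/5)
(-12 + n(7))² = (-12 - 151/5)² = (-211/5)² = 44521/25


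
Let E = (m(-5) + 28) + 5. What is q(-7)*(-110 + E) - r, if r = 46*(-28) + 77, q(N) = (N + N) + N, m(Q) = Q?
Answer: 2933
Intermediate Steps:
q(N) = 3*N (q(N) = 2*N + N = 3*N)
r = -1211 (r = -1288 + 77 = -1211)
E = 28 (E = (-5 + 28) + 5 = 23 + 5 = 28)
q(-7)*(-110 + E) - r = (3*(-7))*(-110 + 28) - 1*(-1211) = -21*(-82) + 1211 = 1722 + 1211 = 2933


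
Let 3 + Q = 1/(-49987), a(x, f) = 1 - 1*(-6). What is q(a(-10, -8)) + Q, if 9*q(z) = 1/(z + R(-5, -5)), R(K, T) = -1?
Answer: -8047961/2699298 ≈ -2.9815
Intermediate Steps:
a(x, f) = 7 (a(x, f) = 1 + 6 = 7)
Q = -149962/49987 (Q = -3 + 1/(-49987) = -3 - 1/49987 = -149962/49987 ≈ -3.0000)
q(z) = 1/(9*(-1 + z)) (q(z) = 1/(9*(z - 1)) = 1/(9*(-1 + z)))
q(a(-10, -8)) + Q = 1/(9*(-1 + 7)) - 149962/49987 = (⅑)/6 - 149962/49987 = (⅑)*(⅙) - 149962/49987 = 1/54 - 149962/49987 = -8047961/2699298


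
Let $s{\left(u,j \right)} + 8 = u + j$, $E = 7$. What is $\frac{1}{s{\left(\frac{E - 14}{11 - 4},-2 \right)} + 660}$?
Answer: $\frac{1}{649} \approx 0.0015408$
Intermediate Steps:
$s{\left(u,j \right)} = -8 + j + u$ ($s{\left(u,j \right)} = -8 + \left(u + j\right) = -8 + \left(j + u\right) = -8 + j + u$)
$\frac{1}{s{\left(\frac{E - 14}{11 - 4},-2 \right)} + 660} = \frac{1}{\left(-8 - 2 + \frac{7 - 14}{11 - 4}\right) + 660} = \frac{1}{\left(-8 - 2 - \frac{7}{7}\right) + 660} = \frac{1}{\left(-8 - 2 - 1\right) + 660} = \frac{1}{-11 + 660} = \frac{1}{649}$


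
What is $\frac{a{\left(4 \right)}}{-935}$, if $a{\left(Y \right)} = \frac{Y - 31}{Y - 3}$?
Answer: $\frac{27}{935} \approx 0.028877$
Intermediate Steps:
$a{\left(Y \right)} = \frac{-31 + Y}{-3 + Y}$
$\frac{a{\left(4 \right)}}{-935} = \frac{\frac{1}{-3 + 4} \left(-31 + 4\right)}{-935} = 1^{-1} \left(-27\right) \left(- \frac{1}{935}\right) = 1 \left(-27\right) \left(- \frac{1}{935}\right) = \left(-27\right) \left(- \frac{1}{935}\right) = \frac{27}{935}$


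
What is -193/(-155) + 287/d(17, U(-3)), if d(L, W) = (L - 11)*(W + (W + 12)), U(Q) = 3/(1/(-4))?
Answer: -30589/11160 ≈ -2.7410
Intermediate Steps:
U(Q) = -12 (U(Q) = 3/(-¼) = 3*(-4) = -12)
d(L, W) = (-11 + L)*(12 + 2*W) (d(L, W) = (-11 + L)*(W + (12 + W)) = (-11 + L)*(12 + 2*W))
-193/(-155) + 287/d(17, U(-3)) = -193/(-155) + 287/(-132 - 22*(-12) + 12*17 + 2*17*(-12)) = -193*(-1/155) + 287/(-132 + 264 + 204 - 408) = 193/155 + 287/(-72) = 193/155 + 287*(-1/72) = 193/155 - 287/72 = -30589/11160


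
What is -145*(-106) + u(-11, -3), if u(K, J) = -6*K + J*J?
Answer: 15445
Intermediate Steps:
u(K, J) = J² - 6*K (u(K, J) = -6*K + J² = J² - 6*K)
-145*(-106) + u(-11, -3) = -145*(-106) + ((-3)² - 6*(-11)) = 15370 + (9 + 66) = 15370 + 75 = 15445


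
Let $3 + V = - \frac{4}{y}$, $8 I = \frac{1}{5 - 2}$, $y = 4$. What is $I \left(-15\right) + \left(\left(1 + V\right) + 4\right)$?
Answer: $\frac{3}{8} \approx 0.375$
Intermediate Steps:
$I = \frac{1}{24}$ ($I = \frac{1}{8 \left(5 - 2\right)} = \frac{1}{8 \cdot 3} = \frac{1}{8} \cdot \frac{1}{3} = \frac{1}{24} \approx 0.041667$)
$V = -4$ ($V = -3 - \frac{4}{4} = -3 - 1 = -4$)
$I \left(-15\right) + \left(\left(1 + V\right) + 4\right) = \frac{1}{24} \left(-15\right) + \left(\left(1 - 4\right) + 4\right) = - \frac{5}{8} + \left(-3 + 4\right) = - \frac{5}{8} + 1 = \frac{3}{8}$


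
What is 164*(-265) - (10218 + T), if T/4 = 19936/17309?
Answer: -929192246/17309 ≈ -53683.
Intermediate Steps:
T = 79744/17309 (T = 4*(19936/17309) = 79744/17309 ≈ 4.6071)
164*(-265) - (10218 + T) = 164*(-265) - (10218 + 79744/17309) = -43460 - 1*176943106/17309 = -43460 - 176943106/17309 = -929192246/17309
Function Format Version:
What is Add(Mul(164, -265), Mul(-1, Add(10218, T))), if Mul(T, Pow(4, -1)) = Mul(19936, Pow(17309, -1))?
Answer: Rational(-929192246, 17309) ≈ -53683.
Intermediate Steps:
T = Rational(79744, 17309) (T = Mul(4, Mul(19936, Pow(17309, -1))) = Mul(4, Mul(19936, Rational(1, 17309))) = Mul(4, Rational(19936, 17309)) = Rational(79744, 17309) ≈ 4.6071)
Add(Mul(164, -265), Mul(-1, Add(10218, T))) = Add(Mul(164, -265), Mul(-1, Add(10218, Rational(79744, 17309)))) = Add(-43460, Mul(-1, Rational(176943106, 17309))) = Add(-43460, Rational(-176943106, 17309)) = Rational(-929192246, 17309)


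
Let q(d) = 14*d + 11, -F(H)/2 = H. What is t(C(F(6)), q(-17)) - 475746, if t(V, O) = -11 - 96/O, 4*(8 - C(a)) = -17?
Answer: -107996743/227 ≈ -4.7576e+5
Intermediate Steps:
F(H) = -2*H
C(a) = 49/4 (C(a) = 8 - ¼*(-17) = 8 + 17/4 = 49/4)
q(d) = 11 + 14*d
t(V, O) = -11 - 96/O
t(C(F(6)), q(-17)) - 475746 = (-11 - 96/(11 + 14*(-17))) - 475746 = (-11 - 96/(11 - 238)) - 475746 = (-11 - 96/(-227)) - 475746 = (-11 - 96*(-1/227)) - 475746 = (-11 + 96/227) - 475746 = -2401/227 - 475746 = -107996743/227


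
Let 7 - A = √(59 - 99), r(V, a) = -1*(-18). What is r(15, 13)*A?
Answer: 126 - 36*I*√10 ≈ 126.0 - 113.84*I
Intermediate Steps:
r(V, a) = 18
A = 7 - 2*I*√10 (A = 7 - √(59 - 99) = 7 - √(-40) = 7 - 2*I*√10 ≈ 7.0 - 6.3246*I)
r(15, 13)*A = 18*(7 - 2*I*√10) = 126 - 36*I*√10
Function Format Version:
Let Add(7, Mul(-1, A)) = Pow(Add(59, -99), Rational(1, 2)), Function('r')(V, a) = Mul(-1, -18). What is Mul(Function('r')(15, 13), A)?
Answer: Add(126, Mul(-36, I, Pow(10, Rational(1, 2)))) ≈ Add(126.00, Mul(-113.84, I))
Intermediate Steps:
Function('r')(V, a) = 18
A = Add(7, Mul(-2, I, Pow(10, Rational(1, 2)))) (A = Add(7, Mul(-1, Pow(Add(59, -99), Rational(1, 2)))) = Add(7, Mul(-1, Pow(-40, Rational(1, 2)))) = Add(7, Mul(-1, Mul(2, I, Pow(10, Rational(1, 2))))) = Add(7, Mul(-2, I, Pow(10, Rational(1, 2)))) ≈ Add(7.0000, Mul(-6.3246, I)))
Mul(Function('r')(15, 13), A) = Mul(18, Add(7, Mul(-2, I, Pow(10, Rational(1, 2))))) = Add(126, Mul(-36, I, Pow(10, Rational(1, 2))))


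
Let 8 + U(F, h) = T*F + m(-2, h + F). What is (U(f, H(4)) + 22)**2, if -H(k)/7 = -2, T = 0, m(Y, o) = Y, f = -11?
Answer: 144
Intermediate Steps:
H(k) = 14 (H(k) = -7*(-2) = 14)
U(F, h) = -10 (U(F, h) = -8 + (0*F - 2) = -8 + (0 - 2) = -8 - 2 = -10)
(U(f, H(4)) + 22)**2 = (-10 + 22)**2 = 12**2 = 144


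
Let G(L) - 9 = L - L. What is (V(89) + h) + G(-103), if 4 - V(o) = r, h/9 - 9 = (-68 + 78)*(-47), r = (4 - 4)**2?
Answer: -4136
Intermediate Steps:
G(L) = 9 (G(L) = 9 + (L - L) = 9 + 0 = 9)
r = 0 (r = 0**2 = 0)
h = -4149 (h = 81 + 9*((-68 + 78)*(-47)) = 81 + 9*(10*(-47)) = 81 + 9*(-470) = 81 - 4230 = -4149)
V(o) = 4 (V(o) = 4 - 1*0 = 4 + 0 = 4)
(V(89) + h) + G(-103) = (4 - 4149) + 9 = -4145 + 9 = -4136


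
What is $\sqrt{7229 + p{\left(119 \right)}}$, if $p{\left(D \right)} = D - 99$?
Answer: $\sqrt{7249} \approx 85.141$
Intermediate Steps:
$p{\left(D \right)} = -99 + D$ ($p{\left(D \right)} = D - 99 = -99 + D$)
$\sqrt{7229 + p{\left(119 \right)}} = \sqrt{7229 + \left(-99 + 119\right)} = \sqrt{7229 + 20} = \sqrt{7249}$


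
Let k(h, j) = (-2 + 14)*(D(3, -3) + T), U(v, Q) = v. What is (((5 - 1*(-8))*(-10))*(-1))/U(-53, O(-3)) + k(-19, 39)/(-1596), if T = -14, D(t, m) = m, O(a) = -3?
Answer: -16389/7049 ≈ -2.3250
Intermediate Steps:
k(h, j) = -204 (k(h, j) = (-2 + 14)*(-3 - 14) = 12*(-17) = -204)
(((5 - 1*(-8))*(-10))*(-1))/U(-53, O(-3)) + k(-19, 39)/(-1596) = (((5 - 1*(-8))*(-10))*(-1))/(-53) - 204/(-1596) = (((5 + 8)*(-10))*(-1))*(-1/53) - 204*(-1/1596) = ((13*(-10))*(-1))*(-1/53) + 17/133 = -130*(-1)*(-1/53) + 17/133 = 130*(-1/53) + 17/133 = -130/53 + 17/133 = -16389/7049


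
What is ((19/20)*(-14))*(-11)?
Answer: 1463/10 ≈ 146.30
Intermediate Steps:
((19/20)*(-14))*(-11) = -133/10*(-11) = 1463/10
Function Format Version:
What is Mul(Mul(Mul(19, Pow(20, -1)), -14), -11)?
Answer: Rational(1463, 10) ≈ 146.30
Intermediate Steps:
Mul(Mul(Mul(19, Pow(20, -1)), -14), -11) = Mul(Mul(Mul(19, Rational(1, 20)), -14), -11) = Mul(Mul(Rational(19, 20), -14), -11) = Mul(Rational(-133, 10), -11) = Rational(1463, 10)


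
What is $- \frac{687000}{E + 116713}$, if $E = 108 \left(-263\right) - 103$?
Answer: $- \frac{114500}{14701} \approx -7.7886$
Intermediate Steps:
$E = -28507$ ($E = -28404 - 103 = -28507$)
$- \frac{687000}{E + 116713} = - \frac{687000}{-28507 + 116713} = - \frac{687000}{88206} = \left(-687000\right) \frac{1}{88206} = - \frac{114500}{14701}$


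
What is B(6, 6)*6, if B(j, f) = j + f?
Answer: 72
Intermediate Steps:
B(j, f) = f + j
B(6, 6)*6 = (6 + 6)*6 = 12*6 = 72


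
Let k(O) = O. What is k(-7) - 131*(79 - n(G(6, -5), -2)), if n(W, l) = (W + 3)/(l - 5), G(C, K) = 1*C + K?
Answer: -73016/7 ≈ -10431.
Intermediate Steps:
G(C, K) = C + K
n(W, l) = (3 + W)/(-5 + l)
k(-7) - 131*(79 - n(G(6, -5), -2)) = -7 - 131*(79 - (3 + (6 - 5))/(-5 - 2)) = -7 - 131*(79 - (3 + 1)/(-7)) = -7 - 131*(79 - (-1)*4/7) = -7 - 131*(79 - 1*(-4/7)) = -7 - 131*(79 + 4/7) = -7 - 131*557/7 = -7 - 72967/7 = -73016/7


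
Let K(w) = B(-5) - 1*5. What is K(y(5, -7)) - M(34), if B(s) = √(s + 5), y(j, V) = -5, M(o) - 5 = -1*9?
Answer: -1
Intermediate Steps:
M(o) = -4 (M(o) = 5 - 1*9 = 5 - 9 = -4)
B(s) = √(5 + s)
K(w) = -5 (K(w) = √(5 - 5) - 1*5 = √0 - 5 = 0 - 5 = -5)
K(y(5, -7)) - M(34) = -5 - 1*(-4) = -5 + 4 = -1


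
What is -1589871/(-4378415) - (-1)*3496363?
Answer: 15308529794516/4378415 ≈ 3.4964e+6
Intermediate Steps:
-1589871/(-4378415) - (-1)*3496363 = -1589871*(-1/4378415) - 1*(-3496363) = 1589871/4378415 + 3496363 = 15308529794516/4378415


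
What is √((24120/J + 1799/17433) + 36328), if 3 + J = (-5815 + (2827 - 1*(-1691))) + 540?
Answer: √442458051608014/110409 ≈ 190.52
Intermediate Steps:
J = -760 (J = -3 + ((-5815 + (2827 - 1*(-1691))) + 540) = -3 + ((-5815 + (2827 + 1691)) + 540) = -3 + ((-5815 + 4518) + 540) = -3 + (-1297 + 540) = -3 - 757 = -760)
√((24120/J + 1799/17433) + 36328) = √((24120/(-760) + 1799/17433) + 36328) = √((24120*(-1/760) + 1799*(1/17433)) + 36328) = √((-603/19 + 1799/17433) + 36328) = √(-10477918/331227 + 36328) = √(12022336538/331227) = √442458051608014/110409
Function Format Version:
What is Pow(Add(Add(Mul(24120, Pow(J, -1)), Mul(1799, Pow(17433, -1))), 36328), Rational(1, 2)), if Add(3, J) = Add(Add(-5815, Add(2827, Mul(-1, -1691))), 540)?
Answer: Mul(Rational(1, 110409), Pow(442458051608014, Rational(1, 2))) ≈ 190.52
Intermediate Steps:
J = -760 (J = Add(-3, Add(Add(-5815, Add(2827, Mul(-1, -1691))), 540)) = Add(-3, Add(Add(-5815, Add(2827, 1691)), 540)) = Add(-3, Add(Add(-5815, 4518), 540)) = Add(-3, Add(-1297, 540)) = Add(-3, -757) = -760)
Pow(Add(Add(Mul(24120, Pow(J, -1)), Mul(1799, Pow(17433, -1))), 36328), Rational(1, 2)) = Pow(Add(Add(Mul(24120, Pow(-760, -1)), Mul(1799, Pow(17433, -1))), 36328), Rational(1, 2)) = Pow(Add(Add(Mul(24120, Rational(-1, 760)), Mul(1799, Rational(1, 17433))), 36328), Rational(1, 2)) = Pow(Add(Add(Rational(-603, 19), Rational(1799, 17433)), 36328), Rational(1, 2)) = Pow(Add(Rational(-10477918, 331227), 36328), Rational(1, 2)) = Pow(Rational(12022336538, 331227), Rational(1, 2)) = Mul(Rational(1, 110409), Pow(442458051608014, Rational(1, 2)))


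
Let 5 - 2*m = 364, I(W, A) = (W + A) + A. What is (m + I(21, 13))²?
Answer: 70225/4 ≈ 17556.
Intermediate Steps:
I(W, A) = W + 2*A (I(W, A) = (A + W) + A = W + 2*A)
m = -359/2 (m = 5/2 - ½*364 = 5/2 - 182 = -359/2 ≈ -179.50)
(m + I(21, 13))² = (-359/2 + (21 + 2*13))² = (-359/2 + (21 + 26))² = (-359/2 + 47)² = (-265/2)² = 70225/4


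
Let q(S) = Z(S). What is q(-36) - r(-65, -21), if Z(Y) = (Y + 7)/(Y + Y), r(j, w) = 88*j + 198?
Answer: 397613/72 ≈ 5522.4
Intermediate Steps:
r(j, w) = 198 + 88*j
Z(Y) = (7 + Y)/(2*Y) (Z(Y) = (7 + Y)/((2*Y)) = (7 + Y)*(1/(2*Y)) = (7 + Y)/(2*Y))
q(S) = (7 + S)/(2*S)
q(-36) - r(-65, -21) = (½)*(7 - 36)/(-36) - (198 + 88*(-65)) = (½)*(-1/36)*(-29) - (198 - 5720) = 29/72 - 1*(-5522) = 29/72 + 5522 = 397613/72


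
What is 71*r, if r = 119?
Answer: 8449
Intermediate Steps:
71*r = 71*119 = 8449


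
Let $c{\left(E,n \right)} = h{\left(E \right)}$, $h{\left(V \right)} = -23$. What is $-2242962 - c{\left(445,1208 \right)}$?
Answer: $-2242939$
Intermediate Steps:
$c{\left(E,n \right)} = -23$
$-2242962 - c{\left(445,1208 \right)} = -2242962 - -23 = -2242962 + 23 = -2242939$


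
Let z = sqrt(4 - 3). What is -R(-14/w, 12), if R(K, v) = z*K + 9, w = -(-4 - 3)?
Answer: -7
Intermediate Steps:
z = 1 (z = sqrt(1) = 1)
w = 7 (w = -1*(-7) = 7)
R(K, v) = 9 + K (R(K, v) = 1*K + 9 = K + 9 = 9 + K)
-R(-14/w, 12) = -(9 - 14/7) = -(9 - 14*1/7) = -(9 - 2) = -1*7 = -7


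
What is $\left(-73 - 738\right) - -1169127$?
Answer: $1168316$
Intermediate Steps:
$\left(-73 - 738\right) - -1169127 = -811 + 1169127 = 1168316$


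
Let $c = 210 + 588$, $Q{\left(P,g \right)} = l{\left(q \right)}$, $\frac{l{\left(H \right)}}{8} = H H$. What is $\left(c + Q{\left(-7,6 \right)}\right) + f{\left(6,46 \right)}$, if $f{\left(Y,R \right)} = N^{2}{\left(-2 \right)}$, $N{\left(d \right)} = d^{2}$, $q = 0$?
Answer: $814$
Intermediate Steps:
$l{\left(H \right)} = 8 H^{2}$ ($l{\left(H \right)} = 8 H H = 8 H^{2}$)
$f{\left(Y,R \right)} = 16$ ($f{\left(Y,R \right)} = \left(\left(-2\right)^{2}\right)^{2} = 4^{2} = 16$)
$Q{\left(P,g \right)} = 0$ ($Q{\left(P,g \right)} = 8 \cdot 0^{2} = 8 \cdot 0 = 0$)
$c = 798$
$\left(c + Q{\left(-7,6 \right)}\right) + f{\left(6,46 \right)} = \left(798 + 0\right) + 16 = 798 + 16 = 814$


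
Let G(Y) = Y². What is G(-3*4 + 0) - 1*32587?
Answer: -32443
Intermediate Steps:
G(-3*4 + 0) - 1*32587 = (-3*4 + 0)² - 1*32587 = (-12 + 0)² - 32587 = (-12)² - 32587 = 144 - 32587 = -32443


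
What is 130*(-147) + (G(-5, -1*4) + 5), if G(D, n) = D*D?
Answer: -19080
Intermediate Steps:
G(D, n) = D²
130*(-147) + (G(-5, -1*4) + 5) = 130*(-147) + ((-5)² + 5) = -19110 + (25 + 5) = -19110 + 30 = -19080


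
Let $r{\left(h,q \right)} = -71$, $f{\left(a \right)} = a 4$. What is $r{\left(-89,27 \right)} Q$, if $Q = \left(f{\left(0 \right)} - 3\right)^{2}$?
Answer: $-639$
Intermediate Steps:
$f{\left(a \right)} = 4 a$
$Q = 9$ ($Q = \left(4 \cdot 0 - 3\right)^{2} = \left(0 - 3\right)^{2} = \left(-3\right)^{2} = 9$)
$r{\left(-89,27 \right)} Q = \left(-71\right) 9 = -639$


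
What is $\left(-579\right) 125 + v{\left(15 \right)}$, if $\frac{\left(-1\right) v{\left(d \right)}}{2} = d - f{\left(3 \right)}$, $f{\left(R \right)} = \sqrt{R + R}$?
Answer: $-72405 + 2 \sqrt{6} \approx -72400.0$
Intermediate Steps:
$f{\left(R \right)} = \sqrt{2} \sqrt{R}$ ($f{\left(R \right)} = \sqrt{2 R} = \sqrt{2} \sqrt{R}$)
$v{\left(d \right)} = - 2 d + 2 \sqrt{6}$ ($v{\left(d \right)} = - 2 \left(d - \sqrt{2} \sqrt{3}\right) = - 2 \left(d - \sqrt{6}\right) = - 2 d + 2 \sqrt{6}$)
$\left(-579\right) 125 + v{\left(15 \right)} = \left(-579\right) 125 + \left(\left(-2\right) 15 + 2 \sqrt{6}\right) = -72375 - \left(30 - 2 \sqrt{6}\right) = -72405 + 2 \sqrt{6}$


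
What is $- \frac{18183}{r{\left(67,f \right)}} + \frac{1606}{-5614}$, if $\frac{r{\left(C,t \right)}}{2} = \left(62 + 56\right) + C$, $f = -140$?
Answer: $- \frac{51336791}{1038590} \approx -49.429$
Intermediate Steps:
$r{\left(C,t \right)} = 236 + 2 C$ ($r{\left(C,t \right)} = 2 \left(\left(62 + 56\right) + C\right) = 2 \left(118 + C\right) = 236 + 2 C$)
$- \frac{18183}{r{\left(67,f \right)}} + \frac{1606}{-5614} = - \frac{18183}{236 + 2 \cdot 67} + \frac{1606}{-5614} = - \frac{18183}{236 + 134} + 1606 \left(- \frac{1}{5614}\right) = - \frac{18183}{370} - \frac{803}{2807} = - \frac{51336791}{1038590}$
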